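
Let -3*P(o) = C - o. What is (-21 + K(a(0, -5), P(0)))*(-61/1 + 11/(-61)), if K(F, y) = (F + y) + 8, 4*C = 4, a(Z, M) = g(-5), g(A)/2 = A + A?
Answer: 124400/61 ≈ 2039.3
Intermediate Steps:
g(A) = 4*A (g(A) = 2*(A + A) = 2*(2*A) = 4*A)
a(Z, M) = -20 (a(Z, M) = 4*(-5) = -20)
C = 1 (C = (¼)*4 = 1)
P(o) = -⅓ + o/3 (P(o) = -(1 - o)/3 = -⅓ + o/3)
K(F, y) = 8 + F + y
(-21 + K(a(0, -5), P(0)))*(-61/1 + 11/(-61)) = (-21 + (8 - 20 + (-⅓ + (⅓)*0)))*(-61/1 + 11/(-61)) = (-21 + (8 - 20 + (-⅓ + 0)))*(-61*1 + 11*(-1/61)) = (-21 + (8 - 20 - ⅓))*(-61 - 11/61) = (-21 - 37/3)*(-3732/61) = -100/3*(-3732/61) = 124400/61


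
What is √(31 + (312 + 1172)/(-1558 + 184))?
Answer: √14121285/687 ≈ 5.4699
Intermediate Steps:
√(31 + (312 + 1172)/(-1558 + 184)) = √(31 + 1484/(-1374)) = √(31 + 1484*(-1/1374)) = √(31 - 742/687) = √(20555/687) = √14121285/687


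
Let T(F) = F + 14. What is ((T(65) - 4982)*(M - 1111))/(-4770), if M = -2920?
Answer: -19763993/4770 ≈ -4143.4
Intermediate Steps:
T(F) = 14 + F
((T(65) - 4982)*(M - 1111))/(-4770) = (((14 + 65) - 4982)*(-2920 - 1111))/(-4770) = ((79 - 4982)*(-4031))*(-1/4770) = -4903*(-4031)*(-1/4770) = 19763993*(-1/4770) = -19763993/4770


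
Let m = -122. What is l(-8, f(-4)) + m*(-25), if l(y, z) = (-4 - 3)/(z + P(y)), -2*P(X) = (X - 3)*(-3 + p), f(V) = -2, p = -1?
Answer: 73207/24 ≈ 3050.3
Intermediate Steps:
P(X) = -6 + 2*X (P(X) = -(X - 3)*(-3 - 1)/2 = -(-3 + X)*(-4)/2 = -(12 - 4*X)/2 = -6 + 2*X)
l(y, z) = -7/(-6 + z + 2*y) (l(y, z) = (-4 - 3)/(z + (-6 + 2*y)) = -7/(-6 + z + 2*y))
l(-8, f(-4)) + m*(-25) = -7/(-6 - 2 + 2*(-8)) - 122*(-25) = -7/(-6 - 2 - 16) + 3050 = -7/(-24) + 3050 = -7*(-1/24) + 3050 = 7/24 + 3050 = 73207/24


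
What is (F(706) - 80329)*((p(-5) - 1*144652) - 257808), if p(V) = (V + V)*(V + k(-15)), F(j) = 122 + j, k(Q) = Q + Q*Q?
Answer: 32158949510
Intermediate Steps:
k(Q) = Q + Q**2
p(V) = 2*V*(210 + V) (p(V) = (V + V)*(V - 15*(1 - 15)) = (2*V)*(V - 15*(-14)) = (2*V)*(V + 210) = (2*V)*(210 + V) = 2*V*(210 + V))
(F(706) - 80329)*((p(-5) - 1*144652) - 257808) = ((122 + 706) - 80329)*((2*(-5)*(210 - 5) - 1*144652) - 257808) = (828 - 80329)*((2*(-5)*205 - 144652) - 257808) = -79501*((-2050 - 144652) - 257808) = -79501*(-146702 - 257808) = -79501*(-404510) = 32158949510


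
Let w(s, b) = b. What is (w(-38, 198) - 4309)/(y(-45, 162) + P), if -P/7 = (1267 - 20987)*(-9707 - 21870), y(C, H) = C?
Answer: 4111/4358889125 ≈ 9.4313e-7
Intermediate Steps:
P = -4358889080 (P = -7*(1267 - 20987)*(-9707 - 21870) = -(-138040)*(-31577) = -7*622698440 = -4358889080)
(w(-38, 198) - 4309)/(y(-45, 162) + P) = (198 - 4309)/(-45 - 4358889080) = -4111/(-4358889125) = -4111*(-1/4358889125) = 4111/4358889125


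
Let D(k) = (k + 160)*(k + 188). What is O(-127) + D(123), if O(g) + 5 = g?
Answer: 87881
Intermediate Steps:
O(g) = -5 + g
D(k) = (160 + k)*(188 + k)
O(-127) + D(123) = (-5 - 127) + (30080 + 123² + 348*123) = -132 + (30080 + 15129 + 42804) = -132 + 88013 = 87881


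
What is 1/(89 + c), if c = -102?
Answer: -1/13 ≈ -0.076923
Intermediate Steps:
1/(89 + c) = 1/(89 - 102) = 1/(-13) = -1/13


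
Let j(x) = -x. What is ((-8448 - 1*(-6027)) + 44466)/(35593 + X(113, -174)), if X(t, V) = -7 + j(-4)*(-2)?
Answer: 42045/35578 ≈ 1.1818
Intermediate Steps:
X(t, V) = -15 (X(t, V) = -7 - 1*(-4)*(-2) = -7 + 4*(-2) = -7 - 8 = -15)
((-8448 - 1*(-6027)) + 44466)/(35593 + X(113, -174)) = ((-8448 - 1*(-6027)) + 44466)/(35593 - 15) = ((-8448 + 6027) + 44466)/35578 = (-2421 + 44466)*(1/35578) = 42045*(1/35578) = 42045/35578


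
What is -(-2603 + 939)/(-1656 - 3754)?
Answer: -832/2705 ≈ -0.30758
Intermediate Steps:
-(-2603 + 939)/(-1656 - 3754) = -(-1664)/(-5410) = -(-1664)*(-1)/5410 = -1*832/2705 = -832/2705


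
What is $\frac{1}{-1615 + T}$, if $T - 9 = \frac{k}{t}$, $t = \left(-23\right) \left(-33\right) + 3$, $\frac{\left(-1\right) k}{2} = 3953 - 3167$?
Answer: $- \frac{127}{204224} \approx -0.00062187$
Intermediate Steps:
$k = -1572$ ($k = - 2 \left(3953 - 3167\right) = \left(-2\right) 786 = -1572$)
$t = 762$ ($t = 759 + 3 = 762$)
$T = \frac{881}{127}$ ($T = 9 - \frac{1572}{762} = 9 - \frac{262}{127} = \frac{881}{127} \approx 6.937$)
$\frac{1}{-1615 + T} = \frac{1}{-1615 + \frac{881}{127}} = \frac{1}{- \frac{204224}{127}} = - \frac{127}{204224}$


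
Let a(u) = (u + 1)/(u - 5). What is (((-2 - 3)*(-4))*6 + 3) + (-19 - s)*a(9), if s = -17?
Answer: 118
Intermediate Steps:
a(u) = (1 + u)/(-5 + u)
(((-2 - 3)*(-4))*6 + 3) + (-19 - s)*a(9) = (((-2 - 3)*(-4))*6 + 3) + (-19 - 1*(-17))*((1 + 9)/(-5 + 9)) = (-5*(-4)*6 + 3) + (-19 + 17)*(10/4) = (20*6 + 3) - 10/2 = (120 + 3) - 2*5/2 = 123 - 5 = 118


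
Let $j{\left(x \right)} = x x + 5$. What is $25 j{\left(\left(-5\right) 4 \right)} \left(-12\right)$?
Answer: $-121500$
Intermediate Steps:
$j{\left(x \right)} = 5 + x^{2}$ ($j{\left(x \right)} = x^{2} + 5 = 5 + x^{2}$)
$25 j{\left(\left(-5\right) 4 \right)} \left(-12\right) = 25 \left(5 + \left(\left(-5\right) 4\right)^{2}\right) \left(-12\right) = 25 \left(5 + \left(-20\right)^{2}\right) \left(-12\right) = 25 \left(5 + 400\right) \left(-12\right) = 25 \cdot 405 \left(-12\right) = 10125 \left(-12\right) = -121500$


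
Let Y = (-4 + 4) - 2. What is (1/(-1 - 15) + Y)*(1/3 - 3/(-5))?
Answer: -77/40 ≈ -1.9250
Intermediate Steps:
Y = -2 (Y = 0 - 2 = -2)
(1/(-1 - 15) + Y)*(1/3 - 3/(-5)) = (1/(-1 - 15) - 2)*(1/3 - 3/(-5)) = (1/(-16) - 2)*(1*(⅓) - 3*(-⅕)) = (-1/16 - 2)*(⅓ + ⅗) = -33/16*14/15 = -77/40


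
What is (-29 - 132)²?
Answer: 25921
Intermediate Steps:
(-29 - 132)² = (-161)² = 25921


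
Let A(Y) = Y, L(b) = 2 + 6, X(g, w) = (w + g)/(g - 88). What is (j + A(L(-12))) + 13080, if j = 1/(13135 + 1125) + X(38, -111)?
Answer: 933278503/71300 ≈ 13089.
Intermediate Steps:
X(g, w) = (g + w)/(-88 + g)
L(b) = 8
j = 104103/71300 (j = 1/(13135 + 1125) + (38 - 111)/(-88 + 38) = 1/14260 - 73/(-50) = 1/14260 - 1/50*(-73) = 1/14260 + 73/50 = 104103/71300 ≈ 1.4601)
(j + A(L(-12))) + 13080 = (104103/71300 + 8) + 13080 = 674503/71300 + 13080 = 933278503/71300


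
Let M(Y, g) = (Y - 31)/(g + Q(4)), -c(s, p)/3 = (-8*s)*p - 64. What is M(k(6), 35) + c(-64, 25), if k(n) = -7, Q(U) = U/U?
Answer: -687763/18 ≈ -38209.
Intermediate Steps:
Q(U) = 1
c(s, p) = 192 + 24*p*s (c(s, p) = -3*((-8*s)*p - 64) = -3*(-8*p*s - 64) = -3*(-64 - 8*p*s) = 192 + 24*p*s)
M(Y, g) = (-31 + Y)/(1 + g) (M(Y, g) = (Y - 31)/(g + 1) = (-31 + Y)/(1 + g))
M(k(6), 35) + c(-64, 25) = (-31 - 7)/(1 + 35) + (192 + 24*25*(-64)) = -38/36 + (192 - 38400) = (1/36)*(-38) - 38208 = -19/18 - 38208 = -687763/18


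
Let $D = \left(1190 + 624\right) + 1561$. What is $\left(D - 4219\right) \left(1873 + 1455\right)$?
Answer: $-2808832$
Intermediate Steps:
$D = 3375$ ($D = 1814 + 1561 = 3375$)
$\left(D - 4219\right) \left(1873 + 1455\right) = \left(3375 - 4219\right) \left(1873 + 1455\right) = \left(-844\right) 3328 = -2808832$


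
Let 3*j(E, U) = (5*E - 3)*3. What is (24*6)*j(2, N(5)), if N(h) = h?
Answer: 1008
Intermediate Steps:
j(E, U) = -3 + 5*E (j(E, U) = ((5*E - 3)*3)/3 = ((-3 + 5*E)*3)/3 = (-9 + 15*E)/3 = -3 + 5*E)
(24*6)*j(2, N(5)) = (24*6)*(-3 + 5*2) = 144*(-3 + 10) = 144*7 = 1008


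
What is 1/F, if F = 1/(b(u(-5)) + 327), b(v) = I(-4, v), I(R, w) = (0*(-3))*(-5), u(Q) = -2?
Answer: 327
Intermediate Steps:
I(R, w) = 0 (I(R, w) = 0*(-5) = 0)
b(v) = 0
F = 1/327 (F = 1/(0 + 327) = 1/327 ≈ 0.0030581)
1/F = 1/(1/327) = 327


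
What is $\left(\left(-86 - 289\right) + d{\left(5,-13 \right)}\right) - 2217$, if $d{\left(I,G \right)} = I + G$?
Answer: $-2600$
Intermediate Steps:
$d{\left(I,G \right)} = G + I$
$\left(\left(-86 - 289\right) + d{\left(5,-13 \right)}\right) - 2217 = \left(\left(-86 - 289\right) + \left(-13 + 5\right)\right) - 2217 = \left(\left(-86 - 289\right) - 8\right) - 2217 = \left(-375 - 8\right) - 2217 = -383 - 2217 = -2600$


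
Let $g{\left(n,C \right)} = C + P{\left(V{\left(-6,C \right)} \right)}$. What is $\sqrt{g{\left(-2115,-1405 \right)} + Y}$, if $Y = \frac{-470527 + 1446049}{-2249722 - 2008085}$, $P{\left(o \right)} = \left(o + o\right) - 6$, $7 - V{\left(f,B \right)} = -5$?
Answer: $\frac{3 i \sqrt{310481064784057}}{1419269} \approx 37.246 i$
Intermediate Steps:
$V{\left(f,B \right)} = 12$ ($V{\left(f,B \right)} = 7 - -5 = 7 + 5 = 12$)
$P{\left(o \right)} = -6 + 2 o$ ($P{\left(o \right)} = 2 o - 6 = -6 + 2 o$)
$g{\left(n,C \right)} = 18 + C$ ($g{\left(n,C \right)} = C + \left(-6 + 2 \cdot 12\right) = C + \left(-6 + 24\right) = C + 18 = 18 + C$)
$Y = - \frac{325174}{1419269}$ ($Y = \frac{975522}{-4257807} = 975522 \left(- \frac{1}{4257807}\right) = - \frac{325174}{1419269} \approx -0.22911$)
$\sqrt{g{\left(-2115,-1405 \right)} + Y} = \sqrt{\left(18 - 1405\right) - \frac{325174}{1419269}} = \sqrt{-1387 - \frac{325174}{1419269}} = \sqrt{- \frac{1968851277}{1419269}} = \frac{3 i \sqrt{310481064784057}}{1419269}$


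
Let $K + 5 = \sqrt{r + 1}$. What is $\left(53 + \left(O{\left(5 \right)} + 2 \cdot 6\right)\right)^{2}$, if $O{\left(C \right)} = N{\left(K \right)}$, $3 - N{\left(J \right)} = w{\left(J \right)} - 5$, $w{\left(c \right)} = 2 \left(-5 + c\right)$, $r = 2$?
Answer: $8661 - 372 \sqrt{3} \approx 8016.7$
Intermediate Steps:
$w{\left(c \right)} = -10 + 2 c$
$K = -5 + \sqrt{3}$ ($K = -5 + \sqrt{2 + 1} = -5 + \sqrt{3} \approx -3.2679$)
$N{\left(J \right)} = 18 - 2 J$ ($N{\left(J \right)} = 3 - \left(\left(-10 + 2 J\right) - 5\right) = 3 - \left(-15 + 2 J\right) = 18 - 2 J$)
$O{\left(C \right)} = 28 - 2 \sqrt{3}$ ($O{\left(C \right)} = 18 - 2 \left(-5 + \sqrt{3}\right) = 18 + \left(10 - 2 \sqrt{3}\right) = 28 - 2 \sqrt{3}$)
$\left(53 + \left(O{\left(5 \right)} + 2 \cdot 6\right)\right)^{2} = \left(53 + \left(\left(28 - 2 \sqrt{3}\right) + 2 \cdot 6\right)\right)^{2} = \left(53 + \left(\left(28 - 2 \sqrt{3}\right) + 12\right)\right)^{2} = \left(53 + \left(40 - 2 \sqrt{3}\right)\right)^{2} = \left(93 - 2 \sqrt{3}\right)^{2}$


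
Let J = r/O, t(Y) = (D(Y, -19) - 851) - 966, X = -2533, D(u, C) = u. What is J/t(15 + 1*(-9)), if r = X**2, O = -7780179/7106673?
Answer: 15199015487299/4696634723 ≈ 3236.1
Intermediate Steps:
O = -2593393/2368891 (O = -7780179*1/7106673 = -2593393/2368891 ≈ -1.0948)
r = 6416089 (r = (-2533)**2 = 6416089)
t(Y) = -1817 + Y (t(Y) = (Y - 851) - 966 = (-851 + Y) - 966 = -1817 + Y)
J = -15199015487299/2593393 (J = 6416089/(-2593393/2368891) = 6416089*(-2368891/2593393) = -15199015487299/2593393 ≈ -5.8607e+6)
J/t(15 + 1*(-9)) = -15199015487299/(2593393*(-1817 + (15 + 1*(-9)))) = -15199015487299/(2593393*(-1817 + (15 - 9))) = -15199015487299/(2593393*(-1817 + 6)) = -15199015487299/2593393/(-1811) = -15199015487299/2593393*(-1/1811) = 15199015487299/4696634723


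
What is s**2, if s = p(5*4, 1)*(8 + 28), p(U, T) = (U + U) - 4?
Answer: 1679616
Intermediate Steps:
p(U, T) = -4 + 2*U (p(U, T) = 2*U - 4 = -4 + 2*U)
s = 1296 (s = (-4 + 2*(5*4))*(8 + 28) = (-4 + 2*20)*36 = (-4 + 40)*36 = 36*36 = 1296)
s**2 = 1296**2 = 1679616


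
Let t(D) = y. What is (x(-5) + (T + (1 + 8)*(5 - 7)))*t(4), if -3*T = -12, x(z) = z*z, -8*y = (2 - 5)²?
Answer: -99/8 ≈ -12.375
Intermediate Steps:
y = -9/8 (y = -(2 - 5)²/8 = -⅛*(-3)² = -⅛*9 = -9/8 ≈ -1.1250)
t(D) = -9/8
x(z) = z²
T = 4 (T = -⅓*(-12) = 4)
(x(-5) + (T + (1 + 8)*(5 - 7)))*t(4) = ((-5)² + (4 + (1 + 8)*(5 - 7)))*(-9/8) = (25 + (4 + 9*(-2)))*(-9/8) = (25 + (4 - 18))*(-9/8) = (25 - 14)*(-9/8) = 11*(-9/8) = -99/8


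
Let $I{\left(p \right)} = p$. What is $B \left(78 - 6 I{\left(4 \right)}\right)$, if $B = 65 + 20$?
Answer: $4590$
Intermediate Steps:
$B = 85$
$B \left(78 - 6 I{\left(4 \right)}\right) = 85 \left(78 - 24\right) = 85 \cdot 54 = 4590$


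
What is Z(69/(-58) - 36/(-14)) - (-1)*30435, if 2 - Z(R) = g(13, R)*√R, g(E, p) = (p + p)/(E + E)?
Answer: 30437 - 561*√227766/2142868 ≈ 30437.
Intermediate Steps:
g(E, p) = p/E (g(E, p) = (2*p)/((2*E)) = (2*p)*(1/(2*E)) = p/E)
Z(R) = 2 - R^(3/2)/13 (Z(R) = 2 - R/13*√R = 2 - R^(3/2)/13)
Z(69/(-58) - 36/(-14)) - (-1)*30435 = (2 - (69/(-58) - 36/(-14))^(3/2)/13) - (-1)*30435 = (2 - (69*(-1/58) - 36*(-1/14))^(3/2)/13) - 1*(-30435) = (2 - (-69/58 + 18/7)^(3/2)/13) + 30435 = (2 - 561*√227766/2142868) + 30435 = 30437 - 561*√227766/2142868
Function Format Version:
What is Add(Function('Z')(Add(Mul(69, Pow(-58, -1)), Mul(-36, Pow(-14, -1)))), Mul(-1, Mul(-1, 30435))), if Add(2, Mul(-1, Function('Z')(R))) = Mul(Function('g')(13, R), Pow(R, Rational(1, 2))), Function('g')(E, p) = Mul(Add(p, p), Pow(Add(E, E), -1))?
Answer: Add(30437, Mul(Rational(-561, 2142868), Pow(227766, Rational(1, 2)))) ≈ 30437.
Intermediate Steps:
Function('g')(E, p) = Mul(p, Pow(E, -1)) (Function('g')(E, p) = Mul(Mul(2, p), Pow(Mul(2, E), -1)) = Mul(Mul(2, p), Mul(Rational(1, 2), Pow(E, -1))) = Mul(p, Pow(E, -1)))
Function('Z')(R) = Add(2, Mul(Rational(-1, 13), Pow(R, Rational(3, 2)))) (Function('Z')(R) = Add(2, Mul(-1, Mul(Mul(R, Pow(13, -1)), Pow(R, Rational(1, 2))))) = Add(2, Mul(-1, Mul(Mul(R, Rational(1, 13)), Pow(R, Rational(1, 2))))) = Add(2, Mul(-1, Mul(Mul(Rational(1, 13), R), Pow(R, Rational(1, 2))))) = Add(2, Mul(-1, Mul(Rational(1, 13), Pow(R, Rational(3, 2))))) = Add(2, Mul(Rational(-1, 13), Pow(R, Rational(3, 2)))))
Add(Function('Z')(Add(Mul(69, Pow(-58, -1)), Mul(-36, Pow(-14, -1)))), Mul(-1, Mul(-1, 30435))) = Add(Add(2, Mul(Rational(-1, 13), Pow(Add(Mul(69, Pow(-58, -1)), Mul(-36, Pow(-14, -1))), Rational(3, 2)))), Mul(-1, Mul(-1, 30435))) = Add(Add(2, Mul(Rational(-1, 13), Pow(Add(Mul(69, Rational(-1, 58)), Mul(-36, Rational(-1, 14))), Rational(3, 2)))), Mul(-1, -30435)) = Add(Add(2, Mul(Rational(-1, 13), Pow(Add(Rational(-69, 58), Rational(18, 7)), Rational(3, 2)))), 30435) = Add(Add(2, Mul(Rational(-1, 13), Pow(Rational(561, 406), Rational(3, 2)))), 30435) = Add(Add(2, Mul(Rational(-1, 13), Mul(Rational(561, 164836), Pow(227766, Rational(1, 2))))), 30435) = Add(Add(2, Mul(Rational(-561, 2142868), Pow(227766, Rational(1, 2)))), 30435) = Add(30437, Mul(Rational(-561, 2142868), Pow(227766, Rational(1, 2))))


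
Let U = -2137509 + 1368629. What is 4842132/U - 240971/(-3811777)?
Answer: -4567962401521/732699774940 ≈ -6.2344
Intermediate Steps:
U = -768880
4842132/U - 240971/(-3811777) = 4842132/(-768880) - 240971/(-3811777) = 4842132*(-1/768880) - 240971*(-1/3811777) = -1210533/192220 + 240971/3811777 = -4567962401521/732699774940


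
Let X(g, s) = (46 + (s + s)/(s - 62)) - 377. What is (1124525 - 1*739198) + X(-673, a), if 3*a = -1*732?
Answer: 58904632/153 ≈ 3.8500e+5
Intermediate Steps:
a = -244 (a = (-1*732)/3 = (1/3)*(-732) = -244)
X(g, s) = -331 + 2*s/(-62 + s) (X(g, s) = (46 + (2*s)/(-62 + s)) - 377 = (46 + 2*s/(-62 + s)) - 377 = -331 + 2*s/(-62 + s))
(1124525 - 1*739198) + X(-673, a) = (1124525 - 1*739198) + (20522 - 329*(-244))/(-62 - 244) = (1124525 - 739198) + (20522 + 80276)/(-306) = 385327 - 1/306*100798 = 385327 - 50399/153 = 58904632/153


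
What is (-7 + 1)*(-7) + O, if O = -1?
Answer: 41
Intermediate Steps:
(-7 + 1)*(-7) + O = (-7 + 1)*(-7) - 1 = -6*(-7) - 1 = 42 - 1 = 41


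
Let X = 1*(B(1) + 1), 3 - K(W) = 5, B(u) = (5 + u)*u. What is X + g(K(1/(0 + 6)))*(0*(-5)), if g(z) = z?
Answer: 7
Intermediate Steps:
B(u) = u*(5 + u)
K(W) = -2 (K(W) = 3 - 1*5 = 3 - 5 = -2)
X = 7 (X = 1*(1*(5 + 1) + 1) = 1*(1*6 + 1) = 1*(6 + 1) = 1*7 = 7)
X + g(K(1/(0 + 6)))*(0*(-5)) = 7 - 0*(-5) = 7 - 2*0 = 7 + 0 = 7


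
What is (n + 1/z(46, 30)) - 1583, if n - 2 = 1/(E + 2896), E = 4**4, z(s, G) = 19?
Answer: -94679757/59888 ≈ -1580.9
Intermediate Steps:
E = 256
n = 6305/3152 (n = 2 + 1/(256 + 2896) = 2 + 1/3152 = 6305/3152 ≈ 2.0003)
(n + 1/z(46, 30)) - 1583 = (6305/3152 + 1/19) - 1583 = 122947/59888 - 1583 = -94679757/59888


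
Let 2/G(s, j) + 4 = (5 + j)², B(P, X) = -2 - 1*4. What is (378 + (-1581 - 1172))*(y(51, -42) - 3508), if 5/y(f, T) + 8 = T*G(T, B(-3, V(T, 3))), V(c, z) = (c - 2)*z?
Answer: 33323625/4 ≈ 8.3309e+6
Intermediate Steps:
V(c, z) = z*(-2 + c) (V(c, z) = (-2 + c)*z = z*(-2 + c))
B(P, X) = -6 (B(P, X) = -2 - 4 = -6)
G(s, j) = 2/(-4 + (5 + j)²)
y(f, T) = 5/(-8 - 2*T/3) (y(f, T) = 5/(-8 + T*(2/(-4 + (5 - 6)²))) = 5/(-8 + T*(2/(-4 + (-1)²))) = 5/(-8 + T*(2/(-4 + 1))) = 5/(-8 + T*(2/(-3))) = 5/(-8 + T*(2*(-⅓))) = 5/(-8 + T*(-⅔)) = 5/(-8 - 2*T/3))
(378 + (-1581 - 1172))*(y(51, -42) - 3508) = (378 + (-1581 - 1172))*(-15/(24 + 2*(-42)) - 3508) = (378 - 2753)*(-15/(24 - 84) - 3508) = -2375*(-15/(-60) - 3508) = -2375*(-15*(-1/60) - 3508) = -2375*(¼ - 3508) = -2375*(-14031/4) = 33323625/4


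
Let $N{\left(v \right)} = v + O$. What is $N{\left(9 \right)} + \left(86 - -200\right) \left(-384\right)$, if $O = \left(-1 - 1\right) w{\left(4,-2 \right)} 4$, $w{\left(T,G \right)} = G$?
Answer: $-109799$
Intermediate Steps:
$O = 16$ ($O = \left(-1 - 1\right) \left(-2\right) 4 = \left(-2\right) \left(-2\right) 4 = 4 \cdot 4 = 16$)
$N{\left(v \right)} = 16 + v$ ($N{\left(v \right)} = v + 16 = 16 + v$)
$N{\left(9 \right)} + \left(86 - -200\right) \left(-384\right) = \left(16 + 9\right) + \left(86 - -200\right) \left(-384\right) = 25 + \left(86 + 200\right) \left(-384\right) = 25 + 286 \left(-384\right) = 25 - 109824 = -109799$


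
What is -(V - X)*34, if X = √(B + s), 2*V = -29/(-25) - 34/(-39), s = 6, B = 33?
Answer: -33677/975 + 34*√39 ≈ 177.79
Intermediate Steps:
V = 1981/1950 (V = (-29/(-25) - 34/(-39))/2 = (-29*(-1/25) - 34*(-1/39))/2 = (29/25 + 34/39)/2 = (½)*(1981/975) = 1981/1950 ≈ 1.0159)
X = √39 (X = √(33 + 6) = √39 ≈ 6.2450)
-(V - X)*34 = -(1981/1950 - √39)*34 = (-1981/1950 + √39)*34 = -33677/975 + 34*√39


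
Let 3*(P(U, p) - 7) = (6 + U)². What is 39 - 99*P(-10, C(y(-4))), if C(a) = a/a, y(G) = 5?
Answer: -1182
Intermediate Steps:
C(a) = 1
P(U, p) = 7 + (6 + U)²/3
39 - 99*P(-10, C(y(-4))) = 39 - 99*(7 + (6 - 10)²/3) = 39 - 99*(7 + (⅓)*(-4)²) = 39 - 99*(7 + (⅓)*16) = 39 - 99*(7 + 16/3) = 39 - 99*37/3 = 39 - 1221 = -1182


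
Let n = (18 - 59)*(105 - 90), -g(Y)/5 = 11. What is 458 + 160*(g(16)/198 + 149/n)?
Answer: 138298/369 ≈ 374.79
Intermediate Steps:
g(Y) = -55 (g(Y) = -5*11 = -55)
n = -615 (n = -41*15 = -615)
458 + 160*(g(16)/198 + 149/n) = 458 + 160*(-55/198 + 149/(-615)) = 458 + 160*(-55*1/198 + 149*(-1/615)) = 458 + 160*(-5/18 - 149/615) = 458 + 160*(-1919/3690) = 458 - 30704/369 = 138298/369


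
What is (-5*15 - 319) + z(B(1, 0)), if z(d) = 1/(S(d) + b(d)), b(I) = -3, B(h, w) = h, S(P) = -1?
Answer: -1577/4 ≈ -394.25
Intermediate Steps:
z(d) = -1/4 (z(d) = 1/(-1 - 3) = 1/(-4) = -1/4)
(-5*15 - 319) + z(B(1, 0)) = (-5*15 - 319) - 1/4 = (-75 - 319) - 1/4 = -394 - 1/4 = -1577/4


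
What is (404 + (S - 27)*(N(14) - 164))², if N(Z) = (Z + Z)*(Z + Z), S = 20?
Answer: 15492096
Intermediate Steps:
N(Z) = 4*Z² (N(Z) = (2*Z)*(2*Z) = 4*Z²)
(404 + (S - 27)*(N(14) - 164))² = (404 + (20 - 27)*(4*14² - 164))² = (404 - 7*(4*196 - 164))² = (404 - 7*(784 - 164))² = (404 - 7*620)² = (404 - 4340)² = (-3936)² = 15492096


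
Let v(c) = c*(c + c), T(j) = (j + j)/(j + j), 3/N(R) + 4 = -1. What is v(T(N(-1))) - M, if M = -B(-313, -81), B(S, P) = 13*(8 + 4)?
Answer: 158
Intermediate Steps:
B(S, P) = 156 (B(S, P) = 13*12 = 156)
N(R) = -3/5 (N(R) = 3/(-4 - 1) = 3/(-5) = 3*(-1/5) = -3/5)
T(j) = 1 (T(j) = (2*j)/((2*j)) = (2*j)*(1/(2*j)) = 1)
v(c) = 2*c**2 (v(c) = c*(2*c) = 2*c**2)
M = -156 (M = -1*156 = -156)
v(T(N(-1))) - M = 2*1**2 - 1*(-156) = 2*1 + 156 = 2 + 156 = 158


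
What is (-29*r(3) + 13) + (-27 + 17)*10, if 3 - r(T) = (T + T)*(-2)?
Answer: -522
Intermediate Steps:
r(T) = 3 + 4*T (r(T) = 3 - (T + T)*(-2) = 3 - 2*T*(-2) = 3 - (-4)*T = 3 + 4*T)
(-29*r(3) + 13) + (-27 + 17)*10 = (-29*(3 + 4*3) + 13) + (-27 + 17)*10 = (-29*(3 + 12) + 13) - 10*10 = (-29*15 + 13) - 100 = (-435 + 13) - 100 = -422 - 100 = -522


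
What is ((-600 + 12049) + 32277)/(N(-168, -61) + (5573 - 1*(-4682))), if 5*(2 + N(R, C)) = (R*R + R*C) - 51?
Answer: 109315/44843 ≈ 2.4377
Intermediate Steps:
N(R, C) = -61/5 + R²/5 + C*R/5 (N(R, C) = -2 + ((R*R + R*C) - 51)/5 = -2 + ((R² + C*R) - 51)/5 = -2 + (-51 + R² + C*R)/5 = -2 + (-51/5 + R²/5 + C*R/5) = -61/5 + R²/5 + C*R/5)
((-600 + 12049) + 32277)/(N(-168, -61) + (5573 - 1*(-4682))) = ((-600 + 12049) + 32277)/((-61/5 + (⅕)*(-168)² + (⅕)*(-61)*(-168)) + (5573 - 1*(-4682))) = (11449 + 32277)/((-61/5 + (⅕)*28224 + 10248/5) + (5573 + 4682)) = 43726/((-61/5 + 28224/5 + 10248/5) + 10255) = 43726/(38411/5 + 10255) = 43726/(89686/5) = 43726*(5/89686) = 109315/44843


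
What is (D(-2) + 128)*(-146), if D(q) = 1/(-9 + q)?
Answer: -205422/11 ≈ -18675.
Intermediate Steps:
(D(-2) + 128)*(-146) = (1/(-9 - 2) + 128)*(-146) = (1/(-11) + 128)*(-146) = (-1/11 + 128)*(-146) = (1407/11)*(-146) = -205422/11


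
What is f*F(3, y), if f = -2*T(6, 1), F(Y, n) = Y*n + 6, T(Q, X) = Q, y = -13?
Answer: 396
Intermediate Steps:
F(Y, n) = 6 + Y*n
f = -12 (f = -2*6 = -12)
f*F(3, y) = -12*(6 + 3*(-13)) = -12*(6 - 39) = -12*(-33) = 396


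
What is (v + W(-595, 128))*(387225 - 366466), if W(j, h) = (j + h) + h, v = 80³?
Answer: 10621570699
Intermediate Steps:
v = 512000
W(j, h) = j + 2*h (W(j, h) = (h + j) + h = j + 2*h)
(v + W(-595, 128))*(387225 - 366466) = (512000 + (-595 + 2*128))*(387225 - 366466) = (512000 + (-595 + 256))*20759 = (512000 - 339)*20759 = 511661*20759 = 10621570699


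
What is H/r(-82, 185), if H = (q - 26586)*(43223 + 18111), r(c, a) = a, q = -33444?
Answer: -736376004/37 ≈ -1.9902e+7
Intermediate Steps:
H = -3681880020 (H = (-33444 - 26586)*(43223 + 18111) = -60030*61334 = -3681880020)
H/r(-82, 185) = -3681880020/185 = -3681880020*1/185 = -736376004/37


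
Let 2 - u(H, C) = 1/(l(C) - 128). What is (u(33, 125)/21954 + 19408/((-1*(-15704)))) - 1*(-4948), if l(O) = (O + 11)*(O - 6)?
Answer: 3424597049892293/691944591312 ≈ 4949.2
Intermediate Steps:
l(O) = (-6 + O)*(11 + O) (l(O) = (11 + O)*(-6 + O) = (-6 + O)*(11 + O))
u(H, C) = 2 - 1/(-194 + C² + 5*C) (u(H, C) = 2 - 1/((-66 + C² + 5*C) - 128) = 2 - 1/(-194 + C² + 5*C))
(u(33, 125)/21954 + 19408/((-1*(-15704)))) - 1*(-4948) = (((-389 + 2*125² + 10*125)/(-194 + 125² + 5*125))/21954 + 19408/((-1*(-15704)))) - 1*(-4948) = (((-389 + 2*15625 + 1250)/(-194 + 15625 + 625))*(1/21954) + 19408/15704) + 4948 = (((-389 + 31250 + 1250)/16056)*(1/21954) + 19408*(1/15704)) + 4948 = (((1/16056)*32111)*(1/21954) + 2426/1963) + 4948 = ((32111/16056)*(1/21954) + 2426/1963) + 4948 = (32111/352493424 + 2426/1963) + 4948 = 855212080517/691944591312 + 4948 = 3424597049892293/691944591312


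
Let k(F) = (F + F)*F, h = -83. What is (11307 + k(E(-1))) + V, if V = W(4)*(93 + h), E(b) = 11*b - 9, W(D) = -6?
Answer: 12047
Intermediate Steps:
E(b) = -9 + 11*b
V = -60 (V = -6*(93 - 83) = -6*10 = -60)
k(F) = 2*F² (k(F) = (2*F)*F = 2*F²)
(11307 + k(E(-1))) + V = (11307 + 2*(-9 + 11*(-1))²) - 60 = (11307 + 2*(-9 - 11)²) - 60 = (11307 + 2*(-20)²) - 60 = (11307 + 2*400) - 60 = (11307 + 800) - 60 = 12107 - 60 = 12047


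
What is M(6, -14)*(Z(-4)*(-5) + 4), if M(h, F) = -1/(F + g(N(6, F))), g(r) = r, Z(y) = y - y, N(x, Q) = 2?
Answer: 1/3 ≈ 0.33333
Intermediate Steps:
Z(y) = 0
M(h, F) = -1/(2 + F) (M(h, F) = -1/(F + 2) = -1/(2 + F))
M(6, -14)*(Z(-4)*(-5) + 4) = (-1/(2 - 14))*(0*(-5) + 4) = (-1/(-12))*(0 + 4) = -1*(-1/12)*4 = (1/12)*4 = 1/3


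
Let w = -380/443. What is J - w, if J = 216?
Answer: 96068/443 ≈ 216.86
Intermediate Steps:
w = -380/443 (w = -380*1/443 = -380/443 ≈ -0.85779)
J - w = 216 - 1*(-380/443) = 216 + 380/443 = 96068/443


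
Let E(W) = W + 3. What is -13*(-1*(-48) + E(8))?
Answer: -767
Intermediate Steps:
E(W) = 3 + W
-13*(-1*(-48) + E(8)) = -13*(-1*(-48) + (3 + 8)) = -13*(48 + 11) = -13*59 = -767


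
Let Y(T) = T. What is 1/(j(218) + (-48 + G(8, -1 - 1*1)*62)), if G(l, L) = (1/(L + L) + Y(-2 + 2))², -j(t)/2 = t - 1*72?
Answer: -8/2689 ≈ -0.0029751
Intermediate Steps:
j(t) = 144 - 2*t (j(t) = -2*(t - 1*72) = -2*(t - 72) = -2*(-72 + t) = 144 - 2*t)
G(l, L) = 1/(4*L²) (G(l, L) = (1/(L + L) + (-2 + 2))² = (1/(2*L) + 0)² = (1/(2*L))² = 1/(4*L²))
1/(j(218) + (-48 + G(8, -1 - 1*1)*62)) = 1/((144 - 2*218) + (-48 + (1/(4*(-1 - 1*1)²))*62)) = 1/((144 - 436) + (-48 + (1/(4*(-1 - 1)²))*62)) = 1/(-292 + (-48 + ((¼)/(-2)²)*62)) = 1/(-292 + (-48 + ((¼)*(¼))*62)) = 1/(-292 + (-48 + (1/16)*62)) = 1/(-292 + (-48 + 31/8)) = 1/(-292 - 353/8) = 1/(-2689/8) = -8/2689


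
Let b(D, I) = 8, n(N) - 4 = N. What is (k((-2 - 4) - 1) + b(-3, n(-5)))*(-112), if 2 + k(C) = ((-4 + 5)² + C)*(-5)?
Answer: -4032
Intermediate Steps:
n(N) = 4 + N
k(C) = -7 - 5*C (k(C) = -2 + ((-4 + 5)² + C)*(-5) = -2 + (1² + C)*(-5) = -2 + (1 + C)*(-5) = -2 + (-5 - 5*C) = -7 - 5*C)
(k((-2 - 4) - 1) + b(-3, n(-5)))*(-112) = ((-7 - 5*((-2 - 4) - 1)) + 8)*(-112) = ((-7 - 5*(-6 - 1)) + 8)*(-112) = ((-7 - 5*(-7)) + 8)*(-112) = ((-7 + 35) + 8)*(-112) = (28 + 8)*(-112) = 36*(-112) = -4032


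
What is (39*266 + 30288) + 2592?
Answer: 43254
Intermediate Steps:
(39*266 + 30288) + 2592 = (10374 + 30288) + 2592 = 40662 + 2592 = 43254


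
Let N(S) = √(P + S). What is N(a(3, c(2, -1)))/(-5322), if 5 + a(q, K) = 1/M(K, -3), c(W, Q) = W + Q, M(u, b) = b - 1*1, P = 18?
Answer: -√51/10644 ≈ -0.00067094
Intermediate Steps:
M(u, b) = -1 + b (M(u, b) = b - 1 = -1 + b)
c(W, Q) = Q + W
a(q, K) = -21/4 (a(q, K) = -5 + 1/(-1 - 3) = -5 + 1/(-4) = -5 - ¼ = -21/4)
N(S) = √(18 + S)
N(a(3, c(2, -1)))/(-5322) = √(18 - 21/4)/(-5322) = √(51/4)*(-1/5322) = (√51/2)*(-1/5322) = -√51/10644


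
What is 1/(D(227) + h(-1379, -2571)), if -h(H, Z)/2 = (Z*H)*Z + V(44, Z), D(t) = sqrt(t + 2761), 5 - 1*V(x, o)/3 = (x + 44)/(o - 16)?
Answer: 3389134239622066/61785588193477126284032437 - 6692569*sqrt(83)/370713529160862757704194622 ≈ 5.4853e-11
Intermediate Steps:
V(x, o) = 15 - 3*(44 + x)/(-16 + o) (V(x, o) = 15 - 3*(x + 44)/(o - 16) = 15 - 3*(44 + x)/(-16 + o))
D(t) = sqrt(2761 + t)
h(H, Z) = -6*(-168 + 5*Z)/(-16 + Z) - 2*H*Z**2 (h(H, Z) = -2*((Z*H)*Z + 3*(-124 - 1*44 + 5*Z)/(-16 + Z)) = -2*((H*Z)*Z + 3*(-124 - 44 + 5*Z)/(-16 + Z)) = -2*(H*Z**2 + 3*(-168 + 5*Z)/(-16 + Z)) = -6*(-168 + 5*Z)/(-16 + Z) - 2*H*Z**2)
1/(D(227) + h(-1379, -2571)) = 1/(sqrt(2761 + 227) + 2*(504 - 15*(-2571) - 1*(-1379)*(-2571)**2*(-16 - 2571))/(-16 - 2571)) = 1/(sqrt(2988) + 2*(504 + 38565 - 1*(-1379)*6610041*(-2587))/(-2587)) = 1/(6*sqrt(83) + 2*(-1/2587)*(504 + 38565 - 23581142796393)) = 1/(6*sqrt(83) + 2*(-1/2587)*(-23581142757324)) = 1/(6*sqrt(83) + 47162285514648/2587) = 1/(47162285514648/2587 + 6*sqrt(83))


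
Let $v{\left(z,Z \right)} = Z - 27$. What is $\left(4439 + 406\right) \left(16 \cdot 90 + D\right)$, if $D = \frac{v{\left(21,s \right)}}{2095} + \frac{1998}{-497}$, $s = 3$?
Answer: $\frac{1448802154278}{208243} \approx 6.9573 \cdot 10^{6}$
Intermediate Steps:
$v{\left(z,Z \right)} = -27 + Z$
$D = - \frac{4197738}{1041215}$ ($D = \frac{-27 + 3}{2095} + \frac{1998}{-497} = \left(-24\right) \frac{1}{2095} + 1998 \left(- \frac{1}{497}\right) = - \frac{24}{2095} - \frac{1998}{497} = - \frac{4197738}{1041215} \approx -4.0316$)
$\left(4439 + 406\right) \left(16 \cdot 90 + D\right) = \left(4439 + 406\right) \left(16 \cdot 90 - \frac{4197738}{1041215}\right) = 4845 \left(1440 - \frac{4197738}{1041215}\right) = 4845 \cdot \frac{1495151862}{1041215} = \frac{1448802154278}{208243}$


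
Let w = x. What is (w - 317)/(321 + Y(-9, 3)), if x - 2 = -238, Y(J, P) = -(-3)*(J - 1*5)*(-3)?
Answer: -553/447 ≈ -1.2371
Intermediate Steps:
Y(J, P) = 45 - 9*J (Y(J, P) = -(-3)*(J - 5)*(-3) = -(-3)*(-5 + J)*(-3) = -(-3)*(15 - 3*J) = -3*(-15 + 3*J) = 45 - 9*J)
x = -236 (x = 2 - 238 = -236)
w = -236
(w - 317)/(321 + Y(-9, 3)) = (-236 - 317)/(321 + (45 - 9*(-9))) = -553/(321 + (45 + 81)) = -553/(321 + 126) = -553/447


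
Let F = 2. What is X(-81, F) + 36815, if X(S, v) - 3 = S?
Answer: 36737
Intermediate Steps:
X(S, v) = 3 + S
X(-81, F) + 36815 = (3 - 81) + 36815 = -78 + 36815 = 36737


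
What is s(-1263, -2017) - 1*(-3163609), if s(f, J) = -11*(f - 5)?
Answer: 3177557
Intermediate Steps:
s(f, J) = 55 - 11*f (s(f, J) = -11*(-5 + f) = 55 - 11*f)
s(-1263, -2017) - 1*(-3163609) = (55 - 11*(-1263)) - 1*(-3163609) = (55 + 13893) + 3163609 = 13948 + 3163609 = 3177557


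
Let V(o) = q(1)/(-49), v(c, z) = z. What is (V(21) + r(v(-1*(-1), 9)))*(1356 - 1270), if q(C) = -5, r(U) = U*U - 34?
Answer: 198488/49 ≈ 4050.8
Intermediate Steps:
r(U) = -34 + U² (r(U) = U² - 34 = -34 + U²)
V(o) = 5/49 (V(o) = -5/(-49) = -5*(-1/49) = 5/49)
(V(21) + r(v(-1*(-1), 9)))*(1356 - 1270) = (5/49 + (-34 + 9²))*(1356 - 1270) = (5/49 + (-34 + 81))*86 = (5/49 + 47)*86 = (2308/49)*86 = 198488/49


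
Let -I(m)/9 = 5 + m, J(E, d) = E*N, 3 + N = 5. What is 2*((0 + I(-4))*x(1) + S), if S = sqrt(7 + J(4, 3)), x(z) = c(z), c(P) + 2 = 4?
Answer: -36 + 2*sqrt(15) ≈ -28.254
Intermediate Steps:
N = 2 (N = -3 + 5 = 2)
c(P) = 2 (c(P) = -2 + 4 = 2)
J(E, d) = 2*E (J(E, d) = E*2 = 2*E)
x(z) = 2
S = sqrt(15) (S = sqrt(7 + 2*4) = sqrt(7 + 8) = sqrt(15) ≈ 3.8730)
I(m) = -45 - 9*m (I(m) = -9*(5 + m) = -45 - 9*m)
2*((0 + I(-4))*x(1) + S) = 2*((0 + (-45 - 9*(-4)))*2 + sqrt(15)) = 2*((0 + (-45 + 36))*2 + sqrt(15)) = 2*((0 - 9)*2 + sqrt(15)) = 2*(-9*2 + sqrt(15)) = 2*(-18 + sqrt(15)) = -36 + 2*sqrt(15)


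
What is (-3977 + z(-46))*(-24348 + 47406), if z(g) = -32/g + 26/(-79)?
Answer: -166606570494/1817 ≈ -9.1693e+7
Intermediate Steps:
z(g) = -26/79 - 32/g (z(g) = -32/g + 26*(-1/79) = -32/g - 26/79 = -26/79 - 32/g)
(-3977 + z(-46))*(-24348 + 47406) = (-3977 + (-26/79 - 32/(-46)))*(-24348 + 47406) = (-3977 + (-26/79 - 32*(-1/46)))*23058 = (-3977 + (-26/79 + 16/23))*23058 = (-3977 + 666/1817)*23058 = -7225543/1817*23058 = -166606570494/1817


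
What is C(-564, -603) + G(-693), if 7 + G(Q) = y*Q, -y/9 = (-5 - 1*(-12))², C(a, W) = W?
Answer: 305003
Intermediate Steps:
y = -441 (y = -9*(-5 - 1*(-12))² = -9*(-5 + 12)² = -9*7² = -9*49 = -441)
G(Q) = -7 - 441*Q
C(-564, -603) + G(-693) = -603 + (-7 - 441*(-693)) = -603 + (-7 + 305613) = -603 + 305606 = 305003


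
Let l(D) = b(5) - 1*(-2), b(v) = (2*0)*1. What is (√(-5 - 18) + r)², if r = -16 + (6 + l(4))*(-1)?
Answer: (24 - I*√23)² ≈ 553.0 - 230.2*I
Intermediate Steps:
b(v) = 0 (b(v) = 0*1 = 0)
l(D) = 2 (l(D) = 0 - 1*(-2) = 0 + 2 = 2)
r = -24 (r = -16 + (6 + 2)*(-1) = -16 + 8*(-1) = -16 - 8 = -24)
(√(-5 - 18) + r)² = (√(-5 - 18) - 24)² = (√(-23) - 24)² = (I*√23 - 24)² = (-24 + I*√23)²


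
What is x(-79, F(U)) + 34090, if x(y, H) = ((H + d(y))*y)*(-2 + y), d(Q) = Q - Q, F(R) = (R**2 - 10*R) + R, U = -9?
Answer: 1070728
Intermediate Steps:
F(R) = R**2 - 9*R
d(Q) = 0
x(y, H) = H*y*(-2 + y) (x(y, H) = ((H + 0)*y)*(-2 + y) = (H*y)*(-2 + y) = H*y*(-2 + y))
x(-79, F(U)) + 34090 = -9*(-9 - 9)*(-79)*(-2 - 79) + 34090 = -9*(-18)*(-79)*(-81) + 34090 = 162*(-79)*(-81) + 34090 = 1036638 + 34090 = 1070728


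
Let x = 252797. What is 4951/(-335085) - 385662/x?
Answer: -130481149217/84708482745 ≈ -1.5404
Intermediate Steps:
4951/(-335085) - 385662/x = 4951/(-335085) - 385662/252797 = 4951*(-1/335085) - 385662*1/252797 = -4951/335085 - 385662/252797 = -130481149217/84708482745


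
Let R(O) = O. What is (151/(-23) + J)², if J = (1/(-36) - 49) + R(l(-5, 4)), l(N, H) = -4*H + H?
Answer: 3132305089/685584 ≈ 4568.8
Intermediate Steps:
l(N, H) = -3*H
J = -2197/36 (J = (1/(-36) - 49) - 3*4 = (-1/36 - 49) - 12 = -1765/36 - 12 = -2197/36 ≈ -61.028)
(151/(-23) + J)² = (151/(-23) - 2197/36)² = (151*(-1/23) - 2197/36)² = (-151/23 - 2197/36)² = (-55967/828)² = 3132305089/685584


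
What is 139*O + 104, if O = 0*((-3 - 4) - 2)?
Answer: 104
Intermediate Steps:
O = 0 (O = 0*(-7 - 2) = 0*(-9) = 0)
139*O + 104 = 139*0 + 104 = 0 + 104 = 104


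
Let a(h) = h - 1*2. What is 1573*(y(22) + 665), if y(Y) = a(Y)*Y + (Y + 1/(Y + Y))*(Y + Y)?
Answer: 3262402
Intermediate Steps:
a(h) = -2 + h (a(h) = h - 2 = -2 + h)
y(Y) = Y*(-2 + Y) + 2*Y*(Y + 1/(2*Y)) (y(Y) = (-2 + Y)*Y + (Y + 1/(Y + Y))*(Y + Y) = Y*(-2 + Y) + (Y + 1/(2*Y))*(2*Y) = Y*(-2 + Y) + 2*Y*(Y + 1/(2*Y)))
1573*(y(22) + 665) = 1573*((1 - 2*22 + 3*22²) + 665) = 1573*((1 - 44 + 3*484) + 665) = 1573*((1 - 44 + 1452) + 665) = 1573*(1409 + 665) = 1573*2074 = 3262402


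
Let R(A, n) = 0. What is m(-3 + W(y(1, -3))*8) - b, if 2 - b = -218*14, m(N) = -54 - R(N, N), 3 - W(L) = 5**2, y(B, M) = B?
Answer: -3108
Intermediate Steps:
W(L) = -22 (W(L) = 3 - 1*5**2 = 3 - 1*25 = 3 - 25 = -22)
m(N) = -54 (m(N) = -54 - 1*0 = -54 + 0 = -54)
b = 3054 (b = 2 - (-218)*14 = 2 - 1*(-3052) = 2 + 3052 = 3054)
m(-3 + W(y(1, -3))*8) - b = -54 - 1*3054 = -54 - 3054 = -3108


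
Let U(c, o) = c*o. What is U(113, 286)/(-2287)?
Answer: -32318/2287 ≈ -14.131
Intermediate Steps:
U(113, 286)/(-2287) = (113*286)/(-2287) = 32318*(-1/2287) = -32318/2287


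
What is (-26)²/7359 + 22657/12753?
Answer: 58451297/31283109 ≈ 1.8685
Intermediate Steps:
(-26)²/7359 + 22657/12753 = 676*(1/7359) + 22657*(1/12753) = 676/7359 + 22657/12753 = 58451297/31283109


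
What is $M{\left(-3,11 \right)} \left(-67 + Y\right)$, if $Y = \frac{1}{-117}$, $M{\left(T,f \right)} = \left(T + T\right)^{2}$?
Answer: $- \frac{31360}{13} \approx -2412.3$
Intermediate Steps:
$M{\left(T,f \right)} = 4 T^{2}$ ($M{\left(T,f \right)} = \left(2 T\right)^{2} = 4 T^{2}$)
$Y = - \frac{1}{117} \approx -0.008547$
$M{\left(-3,11 \right)} \left(-67 + Y\right) = 4 \left(-3\right)^{2} \left(-67 - \frac{1}{117}\right) = 4 \cdot 9 \left(- \frac{7840}{117}\right) = 36 \left(- \frac{7840}{117}\right) = - \frac{31360}{13}$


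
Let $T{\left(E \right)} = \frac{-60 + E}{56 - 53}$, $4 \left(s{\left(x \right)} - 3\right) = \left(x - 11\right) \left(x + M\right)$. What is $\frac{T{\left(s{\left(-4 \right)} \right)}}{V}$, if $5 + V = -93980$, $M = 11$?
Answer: $\frac{111}{375940} \approx 0.00029526$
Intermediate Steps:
$s{\left(x \right)} = 3 + \frac{\left(-11 + x\right) \left(11 + x\right)}{4}$ ($s{\left(x \right)} = 3 + \frac{\left(x - 11\right) \left(x + 11\right)}{4} = 3 + \frac{\left(-11 + x\right) \left(11 + x\right)}{4}$)
$T{\left(E \right)} = -20 + \frac{E}{3}$ ($T{\left(E \right)} = \frac{-60 + E}{3} = \left(-60 + E\right) \frac{1}{3} = -20 + \frac{E}{3}$)
$V = -93985$ ($V = -5 - 93980 = -93985$)
$\frac{T{\left(s{\left(-4 \right)} \right)}}{V} = \frac{-20 + \frac{- \frac{109}{4} + \frac{\left(-4\right)^{2}}{4}}{3}}{-93985} = \left(-20 + \frac{- \frac{109}{4} + \frac{1}{4} \cdot 16}{3}\right) \left(- \frac{1}{93985}\right) = \left(-20 + \frac{- \frac{109}{4} + 4}{3}\right) \left(- \frac{1}{93985}\right) = \left(-20 + \frac{1}{3} \left(- \frac{93}{4}\right)\right) \left(- \frac{1}{93985}\right) = \left(-20 - \frac{31}{4}\right) \left(- \frac{1}{93985}\right) = \left(- \frac{111}{4}\right) \left(- \frac{1}{93985}\right) = \frac{111}{375940}$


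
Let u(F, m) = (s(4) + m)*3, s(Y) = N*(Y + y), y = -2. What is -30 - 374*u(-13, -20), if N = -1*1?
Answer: 24654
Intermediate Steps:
N = -1
s(Y) = 2 - Y (s(Y) = -(Y - 2) = -(-2 + Y) = 2 - Y)
u(F, m) = -6 + 3*m (u(F, m) = ((2 - 1*4) + m)*3 = ((2 - 4) + m)*3 = (-2 + m)*3 = -6 + 3*m)
-30 - 374*u(-13, -20) = -30 - 374*(-6 + 3*(-20)) = -30 - 374*(-6 - 60) = -30 - 374*(-66) = -30 + 24684 = 24654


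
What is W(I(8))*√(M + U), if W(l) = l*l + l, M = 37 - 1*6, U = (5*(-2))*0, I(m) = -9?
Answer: 72*√31 ≈ 400.88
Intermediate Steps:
U = 0 (U = -10*0 = 0)
M = 31 (M = 37 - 6 = 31)
W(l) = l + l² (W(l) = l² + l = l + l²)
W(I(8))*√(M + U) = (-9*(1 - 9))*√(31 + 0) = (-9*(-8))*√31 = 72*√31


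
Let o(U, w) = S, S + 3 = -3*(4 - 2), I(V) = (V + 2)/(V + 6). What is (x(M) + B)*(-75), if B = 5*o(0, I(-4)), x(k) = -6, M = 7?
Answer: 3825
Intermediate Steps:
I(V) = (2 + V)/(6 + V)
S = -9 (S = -3 - 3*(4 - 2) = -3 - 3*2 = -3 - 6 = -9)
o(U, w) = -9
B = -45 (B = 5*(-9) = -45)
(x(M) + B)*(-75) = (-6 - 45)*(-75) = -51*(-75) = 3825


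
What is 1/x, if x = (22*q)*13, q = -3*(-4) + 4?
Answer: 1/4576 ≈ 0.00021853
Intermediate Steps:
q = 16 (q = 12 + 4 = 16)
x = 4576 (x = (22*16)*13 = 352*13 = 4576)
1/x = 1/4576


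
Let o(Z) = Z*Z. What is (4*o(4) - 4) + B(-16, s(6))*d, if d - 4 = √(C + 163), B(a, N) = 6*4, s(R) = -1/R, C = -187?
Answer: 156 + 48*I*√6 ≈ 156.0 + 117.58*I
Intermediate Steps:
o(Z) = Z²
B(a, N) = 24
d = 4 + 2*I*√6 (d = 4 + √(-187 + 163) = 4 + √(-24) = 4 + 2*I*√6 ≈ 4.0 + 4.899*I)
(4*o(4) - 4) + B(-16, s(6))*d = (4*4² - 4) + 24*(4 + 2*I*√6) = (4*16 - 4) + (96 + 48*I*√6) = (64 - 4) + (96 + 48*I*√6) = 60 + (96 + 48*I*√6) = 156 + 48*I*√6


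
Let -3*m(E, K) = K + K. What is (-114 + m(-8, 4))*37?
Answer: -12950/3 ≈ -4316.7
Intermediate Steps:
m(E, K) = -2*K/3 (m(E, K) = -(K + K)/3 = -2*K/3)
(-114 + m(-8, 4))*37 = (-114 - ⅔*4)*37 = (-114 - 8/3)*37 = -350/3*37 = -12950/3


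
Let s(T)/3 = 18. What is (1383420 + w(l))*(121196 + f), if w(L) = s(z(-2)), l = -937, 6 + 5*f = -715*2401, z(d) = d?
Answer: -1536681294234/5 ≈ -3.0734e+11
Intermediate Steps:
f = -1716721/5 (f = -6/5 + (-715*2401)/5 = -6/5 + (⅕)*(-1716715) = -6/5 - 343343 = -1716721/5 ≈ -3.4334e+5)
s(T) = 54 (s(T) = 3*18 = 54)
w(L) = 54
(1383420 + w(l))*(121196 + f) = (1383420 + 54)*(121196 - 1716721/5) = 1383474*(-1110741/5) = -1536681294234/5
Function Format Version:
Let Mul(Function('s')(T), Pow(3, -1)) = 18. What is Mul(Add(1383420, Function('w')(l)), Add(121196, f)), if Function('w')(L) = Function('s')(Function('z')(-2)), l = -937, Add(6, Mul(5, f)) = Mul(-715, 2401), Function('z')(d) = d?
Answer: Rational(-1536681294234, 5) ≈ -3.0734e+11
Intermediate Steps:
f = Rational(-1716721, 5) (f = Add(Rational(-6, 5), Mul(Rational(1, 5), Mul(-715, 2401))) = Add(Rational(-6, 5), Mul(Rational(1, 5), -1716715)) = Add(Rational(-6, 5), -343343) = Rational(-1716721, 5) ≈ -3.4334e+5)
Function('s')(T) = 54 (Function('s')(T) = Mul(3, 18) = 54)
Function('w')(L) = 54
Mul(Add(1383420, Function('w')(l)), Add(121196, f)) = Mul(Add(1383420, 54), Add(121196, Rational(-1716721, 5))) = Mul(1383474, Rational(-1110741, 5)) = Rational(-1536681294234, 5)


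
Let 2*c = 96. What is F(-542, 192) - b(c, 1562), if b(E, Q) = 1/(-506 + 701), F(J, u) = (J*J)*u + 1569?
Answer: 10998830114/195 ≈ 5.6404e+7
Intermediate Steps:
c = 48 (c = (½)*96 = 48)
F(J, u) = 1569 + u*J² (F(J, u) = J²*u + 1569 = u*J² + 1569 = 1569 + u*J²)
b(E, Q) = 1/195
F(-542, 192) - b(c, 1562) = (1569 + 192*(-542)²) - 1*1/195 = (1569 + 192*293764) - 1/195 = (1569 + 56402688) - 1/195 = 56404257 - 1/195 = 10998830114/195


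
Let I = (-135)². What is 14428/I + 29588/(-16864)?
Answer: -73981877/76836600 ≈ -0.96285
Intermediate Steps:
I = 18225
14428/I + 29588/(-16864) = 14428/18225 + 29588/(-16864) = 14428*(1/18225) + 29588*(-1/16864) = 14428/18225 - 7397/4216 = -73981877/76836600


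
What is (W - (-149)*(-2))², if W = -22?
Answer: 102400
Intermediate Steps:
(W - (-149)*(-2))² = (-22 - (-149)*(-2))² = (-22 - 1*298)² = (-22 - 298)² = (-320)² = 102400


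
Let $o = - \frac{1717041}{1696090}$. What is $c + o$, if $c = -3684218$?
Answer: $- \frac{6248767024661}{1696090} \approx -3.6842 \cdot 10^{6}$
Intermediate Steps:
$o = - \frac{1717041}{1696090}$ ($o = \left(-1717041\right) \frac{1}{1696090} = - \frac{1717041}{1696090} \approx -1.0124$)
$c + o = -3684218 - \frac{1717041}{1696090} = - \frac{6248767024661}{1696090}$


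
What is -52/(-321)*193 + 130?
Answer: 51766/321 ≈ 161.26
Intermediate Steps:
-52/(-321)*193 + 130 = -52*(-1/321)*193 + 130 = (52/321)*193 + 130 = 10036/321 + 130 = 51766/321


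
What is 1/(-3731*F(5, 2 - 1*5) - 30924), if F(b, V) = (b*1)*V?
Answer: 1/25041 ≈ 3.9935e-5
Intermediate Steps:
F(b, V) = V*b (F(b, V) = b*V = V*b)
1/(-3731*F(5, 2 - 1*5) - 30924) = 1/(-3731*(2 - 1*5)*5 - 30924) = 1/(-3731*(2 - 5)*5 - 30924) = 1/(-(-11193)*5 - 30924) = 1/(-3731*(-15) - 30924) = 1/(55965 - 30924) = 1/25041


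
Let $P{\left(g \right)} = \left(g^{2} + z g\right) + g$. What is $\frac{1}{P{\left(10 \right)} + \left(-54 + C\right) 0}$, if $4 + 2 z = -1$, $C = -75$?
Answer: $\frac{1}{85} \approx 0.011765$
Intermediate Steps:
$z = - \frac{5}{2}$ ($z = -2 + \frac{1}{2} \left(-1\right) = -2 - \frac{1}{2} = - \frac{5}{2} \approx -2.5$)
$P{\left(g \right)} = g^{2} - \frac{3 g}{2}$ ($P{\left(g \right)} = \left(g^{2} - \frac{5 g}{2}\right) + g = g^{2} - \frac{3 g}{2}$)
$\frac{1}{P{\left(10 \right)} + \left(-54 + C\right) 0} = \frac{1}{\frac{1}{2} \cdot 10 \left(-3 + 2 \cdot 10\right) + \left(-54 - 75\right) 0} = \frac{1}{\frac{1}{2} \cdot 10 \left(-3 + 20\right) - 0} = \frac{1}{\frac{1}{2} \cdot 10 \cdot 17 + 0} = \frac{1}{85 + 0} = \frac{1}{85}$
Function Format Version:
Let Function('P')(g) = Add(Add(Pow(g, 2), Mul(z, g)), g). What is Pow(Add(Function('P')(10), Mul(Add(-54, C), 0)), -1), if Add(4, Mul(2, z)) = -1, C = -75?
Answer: Rational(1, 85) ≈ 0.011765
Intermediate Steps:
z = Rational(-5, 2) (z = Add(-2, Mul(Rational(1, 2), -1)) = Add(-2, Rational(-1, 2)) = Rational(-5, 2) ≈ -2.5000)
Function('P')(g) = Add(Pow(g, 2), Mul(Rational(-3, 2), g)) (Function('P')(g) = Add(Add(Pow(g, 2), Mul(Rational(-5, 2), g)), g) = Add(Pow(g, 2), Mul(Rational(-3, 2), g)))
Pow(Add(Function('P')(10), Mul(Add(-54, C), 0)), -1) = Pow(Add(Mul(Rational(1, 2), 10, Add(-3, Mul(2, 10))), Mul(Add(-54, -75), 0)), -1) = Pow(Add(Mul(Rational(1, 2), 10, Add(-3, 20)), Mul(-129, 0)), -1) = Pow(Add(Mul(Rational(1, 2), 10, 17), 0), -1) = Pow(Add(85, 0), -1) = Pow(85, -1) = Rational(1, 85)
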